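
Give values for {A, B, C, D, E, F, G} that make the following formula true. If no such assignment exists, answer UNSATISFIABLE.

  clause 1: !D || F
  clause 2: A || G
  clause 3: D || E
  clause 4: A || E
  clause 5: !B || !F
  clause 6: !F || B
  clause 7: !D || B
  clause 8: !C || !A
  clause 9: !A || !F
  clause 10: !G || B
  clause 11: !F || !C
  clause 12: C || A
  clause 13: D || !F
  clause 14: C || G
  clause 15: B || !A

Branch on D: set D = false.
The clause (E) is unit, so E = true.
The clause (!F) is unit, so F = false.
Branch on A: set A = false.
The clause (G) is unit, so G = true.
The clause (B) is unit, so B = true.
The clause (C) is unit, so C = true.
This assignment satisfies each clause.

A: false,  B: true,  C: true,  D: false,  E: true,  F: false,  G: true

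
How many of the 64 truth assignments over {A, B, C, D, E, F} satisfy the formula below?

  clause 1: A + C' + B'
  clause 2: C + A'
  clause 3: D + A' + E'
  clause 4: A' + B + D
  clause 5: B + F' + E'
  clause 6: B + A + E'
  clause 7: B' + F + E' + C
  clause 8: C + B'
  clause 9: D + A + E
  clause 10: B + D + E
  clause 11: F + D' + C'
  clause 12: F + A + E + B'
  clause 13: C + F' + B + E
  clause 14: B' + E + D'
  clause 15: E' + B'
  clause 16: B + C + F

4

There are 2^6 = 64 truth assignments over (A, B, C, D, E, F).
Split on B. With B = 1, the clauses containing B are satisfied and B' drops from the rest; 2 of the 2^5 = 32 assignments to the other variables satisfy what remains.
With B = 0, by the same count on the reduced clause set, 2 assignments work.
Total: 2 + 2 = 4.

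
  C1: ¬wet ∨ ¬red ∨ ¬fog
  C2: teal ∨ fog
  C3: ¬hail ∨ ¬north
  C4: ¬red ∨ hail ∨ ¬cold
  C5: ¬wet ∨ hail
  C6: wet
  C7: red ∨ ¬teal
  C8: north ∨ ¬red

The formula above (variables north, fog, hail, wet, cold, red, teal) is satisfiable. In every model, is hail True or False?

Suppose hail = False.
Unit clause (¬wet) forces wet = False.
Now (wet) is unsatisfied and unit — conflict.
So every satisfying assignment has hail = True.

True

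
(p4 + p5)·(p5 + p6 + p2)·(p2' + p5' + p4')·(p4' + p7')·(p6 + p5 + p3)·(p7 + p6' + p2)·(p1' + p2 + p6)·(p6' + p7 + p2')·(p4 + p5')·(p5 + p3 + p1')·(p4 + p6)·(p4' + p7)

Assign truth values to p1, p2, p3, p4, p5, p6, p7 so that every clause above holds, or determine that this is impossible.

UNSATISFIABLE

Try p4 = 1.
Unit clause (p7') forces p7 = 0.
Now (p7) is unsatisfied and unit — conflict.
Backtrack on p4: now try p4 = 0.
Unit clause (p5) forces p5 = 1.
Now (p5') is unsatisfied and unit — conflict.
Neither p4 = 1 nor p4 = 0 works.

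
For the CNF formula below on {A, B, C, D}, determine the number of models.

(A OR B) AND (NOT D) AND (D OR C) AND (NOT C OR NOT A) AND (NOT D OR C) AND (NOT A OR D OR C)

1

There are 2^4 = 16 truth assignments over (A, B, C, D).
Split on B. With B = true, the clauses containing B are satisfied and NOT B drops from the rest; 1 of the 2^3 = 8 assignments to the other variables satisfy what remains.
With B = false, by the same count on the reduced clause set, 0 assignments work.
(One model: A=F, B=T, C=T, D=F.)
Total: 1 + 0 = 1.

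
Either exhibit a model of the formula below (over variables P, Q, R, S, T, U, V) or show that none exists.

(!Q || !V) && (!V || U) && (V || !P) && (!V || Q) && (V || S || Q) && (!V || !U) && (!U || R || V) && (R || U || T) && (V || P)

UNSATISFIABLE

Suppose Q = false.
The clause (!V) is unit, so V = false.
The clause (!P) is unit, so P = false.
That conflicts with the unit clause (P).
That branch fails; take Q = true instead.
The clause (!V) is unit, so V = false.
The clause (!P) is unit, so P = false.
That conflicts with the unit clause (P).
Either choice for Q ends in contradiction.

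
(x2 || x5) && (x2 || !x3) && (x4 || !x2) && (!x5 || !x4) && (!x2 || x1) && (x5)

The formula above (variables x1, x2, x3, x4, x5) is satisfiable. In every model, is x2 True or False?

False

Suppose x2 = true.
(x4) alone gives x4 = true.
(!x5) alone gives x5 = false.
Now (x5) is unsatisfied and unit — conflict.
So every satisfying assignment has x2 = False.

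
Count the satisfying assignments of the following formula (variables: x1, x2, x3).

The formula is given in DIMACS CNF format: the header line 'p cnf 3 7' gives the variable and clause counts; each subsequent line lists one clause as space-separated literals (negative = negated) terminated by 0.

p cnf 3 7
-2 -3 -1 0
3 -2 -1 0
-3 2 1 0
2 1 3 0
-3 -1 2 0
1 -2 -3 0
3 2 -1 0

1

There are 2^3 = 8 truth assignments over (x1, x2, x3).
Split on x2. With x2 = True, the clauses containing x2 are satisfied and ¬x2 drops from the rest; 1 of the 2^2 = 4 assignments to the other variables satisfy what remains.
With x2 = False, by the same count on the reduced clause set, 0 assignments work.
Total: 1 + 0 = 1.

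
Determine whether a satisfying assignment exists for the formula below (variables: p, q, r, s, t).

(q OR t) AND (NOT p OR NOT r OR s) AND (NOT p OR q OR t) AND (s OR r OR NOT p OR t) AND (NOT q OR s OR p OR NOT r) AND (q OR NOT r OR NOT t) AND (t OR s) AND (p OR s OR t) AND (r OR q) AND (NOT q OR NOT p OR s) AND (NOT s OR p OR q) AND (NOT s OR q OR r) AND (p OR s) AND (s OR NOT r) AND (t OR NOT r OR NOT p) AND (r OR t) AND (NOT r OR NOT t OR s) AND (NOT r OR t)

Yes

Branch on q: set q = true.
Branch on t: set t = true.
Branch on p: set p = true.
(s) alone gives s = true.
Every clause is now satisfied; r is unconstrained.
A satisfying assignment: p ↦ true,  q ↦ true,  r ↦ true,  s ↦ true,  t ↦ true.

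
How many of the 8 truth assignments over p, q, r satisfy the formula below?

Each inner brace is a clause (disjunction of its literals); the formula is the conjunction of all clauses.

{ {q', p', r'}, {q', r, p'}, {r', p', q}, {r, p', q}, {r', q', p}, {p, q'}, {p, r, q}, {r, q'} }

There are 2^3 = 8 truth assignments over (p, q, r).
Check each against the 8 clauses (columns in the order p, q, r):
  F F F  ✗ fails (p + r + q)
  F F T  ✓ satisfies all
  F T F  ✗ fails (p + q')
  F T T  ✗ fails (r' + q' + p)
  T F F  ✗ fails (r + p' + q)
  T F T  ✗ fails (r' + p' + q)
  T T F  ✗ fails (q' + r + p')
  T T T  ✗ fails (q' + p' + r')
1 of the 8 rows is a model.

1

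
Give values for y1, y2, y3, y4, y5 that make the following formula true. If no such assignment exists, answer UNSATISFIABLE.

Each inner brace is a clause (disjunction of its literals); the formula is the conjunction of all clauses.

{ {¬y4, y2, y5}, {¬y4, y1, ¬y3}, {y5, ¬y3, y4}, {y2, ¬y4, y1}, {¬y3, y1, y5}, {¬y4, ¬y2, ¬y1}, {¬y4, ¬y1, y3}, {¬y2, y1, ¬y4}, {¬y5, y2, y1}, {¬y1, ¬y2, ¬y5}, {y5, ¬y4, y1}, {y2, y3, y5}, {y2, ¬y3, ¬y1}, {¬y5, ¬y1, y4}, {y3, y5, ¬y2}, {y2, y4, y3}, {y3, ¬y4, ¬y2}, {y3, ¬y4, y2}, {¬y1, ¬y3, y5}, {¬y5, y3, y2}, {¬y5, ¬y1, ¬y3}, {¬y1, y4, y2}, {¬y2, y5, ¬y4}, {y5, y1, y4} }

Suppose y4 = False.
Suppose y5 = True.
The clause (¬y1) is unit, so y1 = False.
The clause (y2) is unit, so y2 = True.
Every clause is now satisfied; y3 is unconstrained.

y1=False, y2=True, y3=False, y4=False, y5=True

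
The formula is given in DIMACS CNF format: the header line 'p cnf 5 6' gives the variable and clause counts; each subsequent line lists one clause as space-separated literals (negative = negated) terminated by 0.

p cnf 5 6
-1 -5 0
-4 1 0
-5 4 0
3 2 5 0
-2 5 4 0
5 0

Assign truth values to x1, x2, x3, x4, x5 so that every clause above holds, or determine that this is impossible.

UNSATISFIABLE

Unit clause (x5) forces x5 = True.
Unit clause (¬x1) forces x1 = False.
Unit clause (¬x4) forces x4 = False.
But (x4) is also a unit clause — contradiction.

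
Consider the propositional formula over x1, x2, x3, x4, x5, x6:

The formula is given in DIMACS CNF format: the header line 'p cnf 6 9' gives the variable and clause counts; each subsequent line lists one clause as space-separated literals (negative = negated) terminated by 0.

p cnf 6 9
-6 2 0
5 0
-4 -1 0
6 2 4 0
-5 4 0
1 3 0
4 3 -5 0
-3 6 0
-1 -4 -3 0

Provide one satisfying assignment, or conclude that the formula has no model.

x1=False; x2=True; x3=True; x4=True; x5=True; x6=True

The clause (x5) is unit, so x5 = True.
The clause (x4) is unit, so x4 = True.
The clause (¬x1) is unit, so x1 = False.
The clause (x3) is unit, so x3 = True.
The clause (x6) is unit, so x6 = True.
The clause (x2) is unit, so x2 = True.
All clauses are satisfied.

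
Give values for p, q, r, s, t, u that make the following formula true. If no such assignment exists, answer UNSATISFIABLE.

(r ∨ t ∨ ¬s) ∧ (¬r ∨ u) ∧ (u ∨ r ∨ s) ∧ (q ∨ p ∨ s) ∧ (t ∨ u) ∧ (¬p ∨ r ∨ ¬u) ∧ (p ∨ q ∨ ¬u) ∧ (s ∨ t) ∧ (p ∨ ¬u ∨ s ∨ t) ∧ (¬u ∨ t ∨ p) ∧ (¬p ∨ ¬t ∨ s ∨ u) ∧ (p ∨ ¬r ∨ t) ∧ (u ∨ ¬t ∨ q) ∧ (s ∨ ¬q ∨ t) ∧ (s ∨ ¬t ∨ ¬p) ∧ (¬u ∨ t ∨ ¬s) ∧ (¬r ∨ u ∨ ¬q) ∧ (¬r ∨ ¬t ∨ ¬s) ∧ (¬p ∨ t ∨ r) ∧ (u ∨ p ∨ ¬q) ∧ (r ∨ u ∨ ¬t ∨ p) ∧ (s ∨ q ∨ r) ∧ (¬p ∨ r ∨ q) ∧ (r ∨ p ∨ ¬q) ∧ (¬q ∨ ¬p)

Case r = True:
Unit clause (u) forces u = True.
Case p = False:
Unit clause (q) forces q = True.
Unit clause (t) forces t = True.
Unit clause (¬s) forces s = False.
This assignment satisfies each clause.

p=False; q=True; r=True; s=False; t=True; u=True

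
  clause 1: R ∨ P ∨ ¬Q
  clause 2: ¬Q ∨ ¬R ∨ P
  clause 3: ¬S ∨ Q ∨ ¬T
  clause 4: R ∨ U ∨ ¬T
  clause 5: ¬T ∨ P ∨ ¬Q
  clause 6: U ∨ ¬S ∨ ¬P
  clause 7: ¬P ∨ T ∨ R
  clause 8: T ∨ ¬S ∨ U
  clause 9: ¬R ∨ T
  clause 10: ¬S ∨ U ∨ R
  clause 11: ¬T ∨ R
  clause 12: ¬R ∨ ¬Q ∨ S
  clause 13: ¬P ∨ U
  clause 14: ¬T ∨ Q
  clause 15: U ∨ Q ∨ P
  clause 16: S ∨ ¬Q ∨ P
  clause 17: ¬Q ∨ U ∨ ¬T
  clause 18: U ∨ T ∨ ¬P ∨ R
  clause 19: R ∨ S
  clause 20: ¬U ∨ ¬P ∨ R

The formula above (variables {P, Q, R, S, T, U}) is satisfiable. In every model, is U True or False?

Suppose U = False.
(¬P) alone gives P = False.
(Q) alone gives Q = True.
(R) alone gives R = True.
Now (¬R) is unsatisfied and unit — conflict.
So every satisfying assignment has U = True.

True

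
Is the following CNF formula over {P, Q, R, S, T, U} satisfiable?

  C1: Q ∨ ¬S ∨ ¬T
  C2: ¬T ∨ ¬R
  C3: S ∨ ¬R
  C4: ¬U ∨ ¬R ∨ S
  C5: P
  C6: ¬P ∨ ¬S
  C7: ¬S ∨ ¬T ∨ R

Yes

From the singleton clause (P), P = True.
From the singleton clause (¬S), S = False.
From the singleton clause (¬R), R = False.
All clauses hold; Q, T, U can take either value.
A satisfying assignment: P=True,  Q=True,  R=False,  S=False,  T=True,  U=True.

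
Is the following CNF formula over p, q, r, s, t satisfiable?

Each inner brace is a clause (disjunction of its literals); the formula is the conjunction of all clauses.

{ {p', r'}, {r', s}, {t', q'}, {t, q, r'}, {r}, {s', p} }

No, unsatisfiable

Unit clause (r) forces r = 1.
Unit clause (p') forces p = 0.
Unit clause (s) forces s = 1.
That conflicts with the unit clause (s').
No assignment satisfies every clause.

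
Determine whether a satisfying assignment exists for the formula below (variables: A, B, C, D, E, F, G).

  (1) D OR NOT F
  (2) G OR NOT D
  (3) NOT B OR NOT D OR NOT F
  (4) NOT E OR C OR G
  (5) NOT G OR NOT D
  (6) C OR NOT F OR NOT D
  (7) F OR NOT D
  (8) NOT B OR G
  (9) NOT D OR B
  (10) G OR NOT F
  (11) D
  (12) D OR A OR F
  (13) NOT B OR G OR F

No, unsatisfiable

Unit clause (D) forces D = true.
Unit clause (G) forces G = true.
But (NOT G) is also a unit clause — contradiction.
No assignment satisfies every clause.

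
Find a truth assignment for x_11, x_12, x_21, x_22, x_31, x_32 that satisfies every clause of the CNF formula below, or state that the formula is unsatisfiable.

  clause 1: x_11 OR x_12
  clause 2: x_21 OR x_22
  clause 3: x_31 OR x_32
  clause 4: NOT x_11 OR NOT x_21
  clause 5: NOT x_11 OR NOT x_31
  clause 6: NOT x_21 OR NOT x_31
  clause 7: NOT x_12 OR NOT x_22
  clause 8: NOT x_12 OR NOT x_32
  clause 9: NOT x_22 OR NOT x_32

UNSATISFIABLE

Try x_11 = true.
The clause (NOT x_21) is unit, so x_21 = false.
The clause (x_22) is unit, so x_22 = true.
The clause (NOT x_31) is unit, so x_31 = false.
The clause (x_32) is unit, so x_32 = true.
That conflicts with the unit clause (NOT x_32).
That branch fails; take x_11 = false instead.
The clause (x_12) is unit, so x_12 = true.
The clause (NOT x_22) is unit, so x_22 = false.
The clause (x_21) is unit, so x_21 = true.
The clause (NOT x_31) is unit, so x_31 = false.
The clause (x_32) is unit, so x_32 = true.
That conflicts with the unit clause (NOT x_32).
Neither x_11 = true nor x_11 = false works.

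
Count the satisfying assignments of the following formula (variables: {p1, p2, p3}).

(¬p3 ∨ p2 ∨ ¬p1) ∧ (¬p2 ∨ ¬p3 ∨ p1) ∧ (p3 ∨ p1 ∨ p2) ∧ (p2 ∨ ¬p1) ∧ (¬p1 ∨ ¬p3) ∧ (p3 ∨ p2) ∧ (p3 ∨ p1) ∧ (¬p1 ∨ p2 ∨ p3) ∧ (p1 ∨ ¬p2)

There are 2^3 = 8 truth assignments over (p1, p2, p3).
Check each against the 9 clauses (columns in the order p1, p2, p3):
  F F F  ✗ fails (p3 ∨ p1 ∨ p2)
  F F T  ✓ satisfies all
  F T F  ✗ fails (p3 ∨ p1)
  F T T  ✗ fails (¬p2 ∨ ¬p3 ∨ p1)
  T F F  ✗ fails (p2 ∨ ¬p1)
  T F T  ✗ fails (¬p3 ∨ p2 ∨ ¬p1)
  T T F  ✓ satisfies all
  T T T  ✗ fails (¬p1 ∨ ¬p3)
2 of the 8 rows are models.

2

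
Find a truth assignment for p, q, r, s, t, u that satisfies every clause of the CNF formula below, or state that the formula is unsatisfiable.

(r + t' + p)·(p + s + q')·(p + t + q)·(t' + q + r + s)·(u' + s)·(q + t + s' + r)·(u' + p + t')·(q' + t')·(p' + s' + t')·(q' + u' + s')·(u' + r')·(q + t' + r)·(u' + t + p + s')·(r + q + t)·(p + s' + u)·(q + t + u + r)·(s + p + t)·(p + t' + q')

p ↦ 0, q ↦ 0, r ↦ 1, s ↦ 0, t ↦ 1, u ↦ 0

Branch on u: set u = 0.
Branch on q: set q = 0.
Branch on p: set p = 0.
(t) alone gives t = 1.
(r) alone gives r = 1.
(s') alone gives s = 0.
All clauses are satisfied.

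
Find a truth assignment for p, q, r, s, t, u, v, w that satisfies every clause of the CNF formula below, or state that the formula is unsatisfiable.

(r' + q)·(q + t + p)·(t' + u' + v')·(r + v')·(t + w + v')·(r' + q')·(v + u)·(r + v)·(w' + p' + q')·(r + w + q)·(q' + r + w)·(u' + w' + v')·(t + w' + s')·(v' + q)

Branch on r: set r = 0.
The clause (v') is unit, so v = 0.
That conflicts with the unit clause (v).
Backtrack on r: now try r = 1.
The clause (q) is unit, so q = 1.
That conflicts with the unit clause (q').
Either choice for r ends in contradiction.

UNSATISFIABLE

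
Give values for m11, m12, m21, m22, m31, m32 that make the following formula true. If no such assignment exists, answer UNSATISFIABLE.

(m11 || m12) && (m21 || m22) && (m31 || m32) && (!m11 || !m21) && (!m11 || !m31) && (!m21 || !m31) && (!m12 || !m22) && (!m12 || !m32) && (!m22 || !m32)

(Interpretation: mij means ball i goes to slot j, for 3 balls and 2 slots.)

Suppose m11 = true.
Unit clause (!m21) forces m21 = false.
Unit clause (m22) forces m22 = true.
Unit clause (!m31) forces m31 = false.
Unit clause (m32) forces m32 = true.
Now (!m32) is unsatisfied and unit — conflict.
Backtrack on m11: now try m11 = false.
Unit clause (m12) forces m12 = true.
Unit clause (!m22) forces m22 = false.
Unit clause (m21) forces m21 = true.
Unit clause (!m31) forces m31 = false.
Unit clause (m32) forces m32 = true.
Now (!m32) is unsatisfied and unit — conflict.
Neither m11 = true nor m11 = false works.

UNSATISFIABLE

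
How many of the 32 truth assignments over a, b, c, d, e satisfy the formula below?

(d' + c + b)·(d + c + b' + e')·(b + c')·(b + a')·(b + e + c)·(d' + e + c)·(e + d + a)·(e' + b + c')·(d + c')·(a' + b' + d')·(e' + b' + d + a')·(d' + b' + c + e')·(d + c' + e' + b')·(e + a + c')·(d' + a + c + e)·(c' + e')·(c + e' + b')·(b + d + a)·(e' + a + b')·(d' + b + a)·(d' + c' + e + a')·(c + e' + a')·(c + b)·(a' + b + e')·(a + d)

1

There are 2^5 = 32 truth assignments over (a, b, c, d, e).
Split on b. With b = 1, the clauses containing b are satisfied and b' drops from the rest; 1 of the 2^4 = 16 assignments to the other variables satisfy what remains.
With b = 0, by the same count on the reduced clause set, 0 assignments work.
Total: 1 + 0 = 1.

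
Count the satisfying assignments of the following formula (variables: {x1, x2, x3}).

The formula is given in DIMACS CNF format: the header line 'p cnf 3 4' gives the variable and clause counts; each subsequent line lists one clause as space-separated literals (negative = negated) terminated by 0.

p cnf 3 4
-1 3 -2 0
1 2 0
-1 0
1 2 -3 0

There are 2^3 = 8 truth assignments over (x1, x2, x3).
Check each against the 4 clauses (columns in the order x1, x2, x3):
  F F F  ✗ fails (x1 ∨ x2)
  F F T  ✗ fails (x1 ∨ x2)
  F T F  ✓ satisfies all
  F T T  ✓ satisfies all
  T F F  ✗ fails (¬x1)
  T F T  ✗ fails (¬x1)
  T T F  ✗ fails (¬x1 ∨ x3 ∨ ¬x2)
  T T T  ✗ fails (¬x1)
2 of the 8 rows are models.

2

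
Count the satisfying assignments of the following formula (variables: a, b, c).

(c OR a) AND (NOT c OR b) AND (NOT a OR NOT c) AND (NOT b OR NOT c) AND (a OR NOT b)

2

There are 2^3 = 8 truth assignments over (a, b, c).
Check each against the 5 clauses (columns in the order a, b, c):
  F F F  ✗ fails (c OR a)
  F F T  ✗ fails (NOT c OR b)
  F T F  ✗ fails (c OR a)
  F T T  ✗ fails (NOT b OR NOT c)
  T F F  ✓ satisfies all
  T F T  ✗ fails (NOT c OR b)
  T T F  ✓ satisfies all
  T T T  ✗ fails (NOT a OR NOT c)
2 of the 8 rows are models.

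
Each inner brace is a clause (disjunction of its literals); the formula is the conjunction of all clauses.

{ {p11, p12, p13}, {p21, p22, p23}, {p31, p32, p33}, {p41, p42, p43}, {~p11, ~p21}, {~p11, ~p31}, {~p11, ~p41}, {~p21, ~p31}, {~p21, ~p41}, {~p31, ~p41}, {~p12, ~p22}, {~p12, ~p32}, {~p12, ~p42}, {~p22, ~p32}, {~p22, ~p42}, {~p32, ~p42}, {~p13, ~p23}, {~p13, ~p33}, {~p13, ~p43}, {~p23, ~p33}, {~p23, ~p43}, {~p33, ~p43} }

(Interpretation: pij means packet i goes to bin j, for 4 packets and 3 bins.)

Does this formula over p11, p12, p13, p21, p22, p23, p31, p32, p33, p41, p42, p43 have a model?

Case p11 = 0:
Case p12 = 1:
The clause (~p22) is unit, so p22 = 0.
The clause (~p32) is unit, so p32 = 0.
The clause (~p42) is unit, so p42 = 0.
Case p21 = 1:
The clause (~p31) is unit, so p31 = 0.
The clause (p33) is unit, so p33 = 1.
The clause (~p41) is unit, so p41 = 0.
The clause (p43) is unit, so p43 = 1.
Now (~p43) is unsatisfied and unit — conflict.
Undo p21 and try p21 = 0.
The clause (p23) is unit, so p23 = 1.
The clause (~p13) is unit, so p13 = 0.
The clause (~p33) is unit, so p33 = 0.
The clause (p31) is unit, so p31 = 1.
The clause (~p41) is unit, so p41 = 0.
The clause (p43) is unit, so p43 = 1.
Now (~p43) is unsatisfied and unit — conflict.
Either choice for p21 ends in contradiction.
Undo p12 and try p12 = 0.
The clause (p13) is unit, so p13 = 1.
The clause (~p23) is unit, so p23 = 0.
The clause (~p33) is unit, so p33 = 0.
The clause (~p43) is unit, so p43 = 0.
Case p21 = 1:
The clause (~p31) is unit, so p31 = 0.
The clause (p32) is unit, so p32 = 1.
The clause (~p41) is unit, so p41 = 0.
The clause (p42) is unit, so p42 = 1.
Now (~p42) is unsatisfied and unit — conflict.
Undo p21 and try p21 = 0.
The clause (p22) is unit, so p22 = 1.
The clause (~p32) is unit, so p32 = 0.
The clause (p31) is unit, so p31 = 1.
The clause (~p41) is unit, so p41 = 0.
The clause (p42) is unit, so p42 = 1.
Now (~p42) is unsatisfied and unit — conflict.
Either choice for p21 ends in contradiction.
Either choice for p12 ends in contradiction.
Undo p11 and try p11 = 1.
The clause (~p21) is unit, so p21 = 0.
The clause (~p31) is unit, so p31 = 0.
The clause (~p41) is unit, so p41 = 0.
Case p22 = 1:
The clause (~p12) is unit, so p12 = 0.
The clause (~p32) is unit, so p32 = 0.
The clause (p33) is unit, so p33 = 1.
The clause (~p42) is unit, so p42 = 0.
The clause (p43) is unit, so p43 = 1.
Now (~p43) is unsatisfied and unit — conflict.
Undo p22 and try p22 = 0.
The clause (p23) is unit, so p23 = 1.
The clause (~p13) is unit, so p13 = 0.
The clause (~p33) is unit, so p33 = 0.
The clause (p32) is unit, so p32 = 1.
The clause (~p12) is unit, so p12 = 0.
The clause (~p42) is unit, so p42 = 0.
The clause (p43) is unit, so p43 = 1.
Now (~p43) is unsatisfied and unit — conflict.
Either choice for p22 ends in contradiction.
Either choice for p11 ends in contradiction.
No assignment satisfies every clause.

Unsatisfiable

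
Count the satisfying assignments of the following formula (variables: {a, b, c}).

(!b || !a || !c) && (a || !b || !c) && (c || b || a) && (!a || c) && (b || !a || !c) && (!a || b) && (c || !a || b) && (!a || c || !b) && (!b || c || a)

There are 2^3 = 8 truth assignments over (a, b, c).
Split on a. With a = true, the clauses containing a are satisfied and !a drops from the rest; 0 of the 2^2 = 4 assignments to the other variables satisfy what remains.
With a = false, by the same count on the reduced clause set, 1 assignment works.
(One model: a=F, b=F, c=T.)
Total: 0 + 1 = 1.

1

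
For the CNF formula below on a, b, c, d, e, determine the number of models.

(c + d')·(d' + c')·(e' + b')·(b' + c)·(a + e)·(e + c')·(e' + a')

3

There are 2^5 = 32 truth assignments over (a, b, c, d, e).
Split on b. With b = 1, the clauses containing b are satisfied and b' drops from the rest; 0 of the 2^4 = 16 assignments to the other variables satisfy what remains.
With b = 0, by the same count on the reduced clause set, 3 assignments work.
(One model: a=F, b=F, c=F, d=F, e=T.)
Total: 0 + 3 = 3.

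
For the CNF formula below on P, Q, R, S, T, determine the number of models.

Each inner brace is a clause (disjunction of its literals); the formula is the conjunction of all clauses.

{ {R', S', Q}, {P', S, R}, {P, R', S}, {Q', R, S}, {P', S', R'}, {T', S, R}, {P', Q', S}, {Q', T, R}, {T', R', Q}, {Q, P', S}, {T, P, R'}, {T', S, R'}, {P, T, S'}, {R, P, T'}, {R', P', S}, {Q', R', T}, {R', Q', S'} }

4

There are 2^5 = 32 truth assignments over (P, Q, R, S, T).
Split on T. With T = 1, the clauses containing T are satisfied and T' drops from the rest; 2 of the 2^4 = 16 assignments to the other variables satisfy what remains.
With T = 0, by the same count on the reduced clause set, 2 assignments work.
(One model: P=F, Q=F, R=F, S=F, T=F.)
Total: 2 + 2 = 4.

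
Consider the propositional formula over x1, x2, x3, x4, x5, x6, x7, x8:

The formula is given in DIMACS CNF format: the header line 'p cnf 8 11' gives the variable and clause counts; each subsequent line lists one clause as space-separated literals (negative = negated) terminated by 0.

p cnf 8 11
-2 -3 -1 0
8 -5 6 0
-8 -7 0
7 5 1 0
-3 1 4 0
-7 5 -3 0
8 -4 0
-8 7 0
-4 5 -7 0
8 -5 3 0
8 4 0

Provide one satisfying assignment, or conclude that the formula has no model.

UNSATISFIABLE

Case x8 = False:
From the singleton clause (¬x4), x4 = False.
That conflicts with the unit clause (x4).
So x8 must be the other value — set x8 = True.
From the singleton clause (¬x7), x7 = False.
That conflicts with the unit clause (x7).
Neither x8 = True nor x8 = False works.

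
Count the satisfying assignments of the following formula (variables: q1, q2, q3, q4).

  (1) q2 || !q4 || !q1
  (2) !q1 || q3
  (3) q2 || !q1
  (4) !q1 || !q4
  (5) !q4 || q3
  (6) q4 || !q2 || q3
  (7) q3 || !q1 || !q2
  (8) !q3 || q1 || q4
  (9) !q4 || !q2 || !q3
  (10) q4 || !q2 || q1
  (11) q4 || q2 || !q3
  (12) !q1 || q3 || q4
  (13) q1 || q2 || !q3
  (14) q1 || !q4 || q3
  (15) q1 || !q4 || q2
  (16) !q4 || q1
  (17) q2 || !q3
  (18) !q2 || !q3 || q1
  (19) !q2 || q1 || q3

2

There are 2^4 = 16 truth assignments over (q1, q2, q3, q4).
Check each against the 19 clauses (columns in the order q1, q2, q3, q4):
  F F F F  ✓ satisfies all
  F F F T  ✗ fails (!q4 || q3)
  F F T F  ✗ fails (!q3 || q1 || q4)
  F F T T  ✗ fails (q1 || q2 || !q3)
  F T F F  ✗ fails (q4 || !q2 || q3)
  F T F T  ✗ fails (!q4 || q3)
  F T T F  ✗ fails (!q3 || q1 || q4)
  F T T T  ✗ fails (!q4 || !q2 || !q3)
  T F F F  ✗ fails (!q1 || q3)
  T F F T  ✗ fails (q2 || !q4 || !q1)
  T F T F  ✗ fails (q2 || !q1)
  T F T T  ✗ fails (q2 || !q4 || !q1)
  T T F F  ✗ fails (!q1 || q3)
  T T F T  ✗ fails (!q1 || q3)
  T T T F  ✓ satisfies all
  T T T T  ✗ fails (!q1 || !q4)
2 of the 16 rows are models.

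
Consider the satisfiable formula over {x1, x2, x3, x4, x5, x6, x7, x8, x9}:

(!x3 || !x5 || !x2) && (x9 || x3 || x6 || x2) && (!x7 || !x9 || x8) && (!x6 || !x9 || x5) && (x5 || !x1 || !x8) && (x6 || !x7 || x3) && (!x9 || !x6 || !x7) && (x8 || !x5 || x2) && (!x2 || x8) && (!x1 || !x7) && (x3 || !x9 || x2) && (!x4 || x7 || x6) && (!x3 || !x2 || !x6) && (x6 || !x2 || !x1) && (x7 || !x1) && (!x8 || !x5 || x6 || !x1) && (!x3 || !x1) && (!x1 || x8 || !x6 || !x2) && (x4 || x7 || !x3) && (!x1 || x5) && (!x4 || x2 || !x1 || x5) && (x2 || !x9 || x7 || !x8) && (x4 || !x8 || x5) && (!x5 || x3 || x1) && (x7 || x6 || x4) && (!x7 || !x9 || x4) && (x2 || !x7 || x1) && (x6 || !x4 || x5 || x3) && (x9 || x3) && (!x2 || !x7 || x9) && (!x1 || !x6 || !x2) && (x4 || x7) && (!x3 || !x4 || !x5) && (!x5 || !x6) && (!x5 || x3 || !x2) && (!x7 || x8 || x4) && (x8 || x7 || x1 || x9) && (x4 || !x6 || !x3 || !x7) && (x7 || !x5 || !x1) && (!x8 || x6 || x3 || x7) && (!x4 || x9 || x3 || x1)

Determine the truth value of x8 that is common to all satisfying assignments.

True

Suppose x8 = false.
(!x2) alone gives x2 = false.
(!x5) alone gives x5 = false.
(!x1) alone gives x1 = false.
(!x7) alone gives x7 = false.
(x4) alone gives x4 = true.
(x6) alone gives x6 = true.
(!x9) alone gives x9 = false.
That conflicts with the unit clause (x9).
So every satisfying assignment has x8 = True.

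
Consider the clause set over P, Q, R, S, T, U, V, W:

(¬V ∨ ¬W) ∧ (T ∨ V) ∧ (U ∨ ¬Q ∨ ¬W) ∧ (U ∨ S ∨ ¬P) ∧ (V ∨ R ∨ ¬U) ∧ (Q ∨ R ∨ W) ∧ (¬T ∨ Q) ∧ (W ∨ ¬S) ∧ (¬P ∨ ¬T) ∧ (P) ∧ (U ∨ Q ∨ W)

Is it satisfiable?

(P) alone gives P = True.
(¬T) alone gives T = False.
(V) alone gives V = True.
(¬W) alone gives W = False.
(¬S) alone gives S = False.
(U) alone gives U = True.
Branch on Q: set Q = True.
All clauses hold; R can take either value.
A satisfying assignment: P=True; Q=True; R=True; S=False; T=False; U=True; V=True; W=False.

Yes, satisfiable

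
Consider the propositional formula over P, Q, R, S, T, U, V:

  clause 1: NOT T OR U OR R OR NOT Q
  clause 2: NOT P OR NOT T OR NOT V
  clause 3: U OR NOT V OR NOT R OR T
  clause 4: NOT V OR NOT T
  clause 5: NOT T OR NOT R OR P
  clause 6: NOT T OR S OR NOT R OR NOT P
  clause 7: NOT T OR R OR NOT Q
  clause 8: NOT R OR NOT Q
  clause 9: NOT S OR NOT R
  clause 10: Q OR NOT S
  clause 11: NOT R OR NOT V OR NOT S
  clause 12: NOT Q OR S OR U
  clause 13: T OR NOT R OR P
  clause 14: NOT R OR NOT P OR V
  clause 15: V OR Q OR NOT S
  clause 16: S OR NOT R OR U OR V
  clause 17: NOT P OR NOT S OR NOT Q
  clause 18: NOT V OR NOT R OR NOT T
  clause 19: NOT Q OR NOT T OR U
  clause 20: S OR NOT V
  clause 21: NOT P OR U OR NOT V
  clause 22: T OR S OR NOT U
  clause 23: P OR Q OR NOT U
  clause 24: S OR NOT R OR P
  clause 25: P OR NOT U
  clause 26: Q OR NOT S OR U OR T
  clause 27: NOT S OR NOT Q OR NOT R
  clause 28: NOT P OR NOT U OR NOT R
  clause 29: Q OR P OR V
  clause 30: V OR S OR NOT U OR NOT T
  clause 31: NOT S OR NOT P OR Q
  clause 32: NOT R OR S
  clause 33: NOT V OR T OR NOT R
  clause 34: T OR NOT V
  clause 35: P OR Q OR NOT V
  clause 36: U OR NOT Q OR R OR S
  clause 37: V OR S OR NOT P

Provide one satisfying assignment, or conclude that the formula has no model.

P=false, Q=true, R=false, S=true, T=false, U=false, V=false

Branch on V: set V = false.
Branch on R: set R = false.
Branch on T: set T = false.
Branch on Q: set Q = true.
Branch on S: set S = true.
Unit clause (NOT P) forces P = false.
Unit clause (NOT U) forces U = false.
All clauses are satisfied.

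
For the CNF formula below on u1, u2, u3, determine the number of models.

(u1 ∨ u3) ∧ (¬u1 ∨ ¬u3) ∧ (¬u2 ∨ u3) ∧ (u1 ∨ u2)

There are 2^3 = 8 truth assignments over (u1, u2, u3).
Check each against the 4 clauses (columns in the order u1, u2, u3):
  F F F  ✗ fails (u1 ∨ u3)
  F F T  ✗ fails (u1 ∨ u2)
  F T F  ✗ fails (u1 ∨ u3)
  F T T  ✓ satisfies all
  T F F  ✓ satisfies all
  T F T  ✗ fails (¬u1 ∨ ¬u3)
  T T F  ✗ fails (¬u2 ∨ u3)
  T T T  ✗ fails (¬u1 ∨ ¬u3)
2 of the 8 rows are models.

2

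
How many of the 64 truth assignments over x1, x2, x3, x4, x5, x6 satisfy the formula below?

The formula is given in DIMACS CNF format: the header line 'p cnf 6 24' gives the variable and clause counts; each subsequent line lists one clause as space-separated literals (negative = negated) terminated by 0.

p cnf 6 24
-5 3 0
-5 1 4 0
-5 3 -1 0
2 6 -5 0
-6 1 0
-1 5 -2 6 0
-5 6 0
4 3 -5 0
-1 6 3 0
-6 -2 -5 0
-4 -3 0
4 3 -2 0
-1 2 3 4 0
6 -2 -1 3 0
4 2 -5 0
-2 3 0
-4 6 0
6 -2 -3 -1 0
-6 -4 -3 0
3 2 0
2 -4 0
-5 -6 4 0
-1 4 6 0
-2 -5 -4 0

4

There are 2^6 = 64 truth assignments over (x1, x2, x3, x4, x5, x6).
Split on x5. With x5 = True, the clauses containing x5 are satisfied and ¬x5 drops from the rest; 0 of the 2^5 = 32 assignments to the other variables satisfy what remains.
With x5 = False, by the same count on the reduced clause set, 4 assignments work.
(One model: x1=F, x2=F, x3=T, x4=F, x5=F, x6=F.)
Total: 0 + 4 = 4.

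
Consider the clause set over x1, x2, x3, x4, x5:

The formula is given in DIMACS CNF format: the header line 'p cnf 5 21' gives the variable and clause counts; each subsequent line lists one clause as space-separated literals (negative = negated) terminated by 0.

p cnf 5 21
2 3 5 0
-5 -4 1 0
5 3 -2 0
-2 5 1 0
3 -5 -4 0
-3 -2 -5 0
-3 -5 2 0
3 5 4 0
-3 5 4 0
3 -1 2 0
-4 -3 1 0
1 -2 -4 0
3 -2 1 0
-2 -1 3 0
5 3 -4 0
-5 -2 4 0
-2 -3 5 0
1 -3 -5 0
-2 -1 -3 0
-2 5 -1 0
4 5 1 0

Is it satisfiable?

Satisfiable

Branch on x2: set x2 = False.
Branch on x3: set x3 = False.
Unit clause (x5) forces x5 = True.
Unit clause (¬x4) forces x4 = False.
Unit clause (¬x1) forces x1 = False.
This assignment satisfies each clause.
A satisfying assignment: x1: False, x2: False, x3: False, x4: False, x5: True.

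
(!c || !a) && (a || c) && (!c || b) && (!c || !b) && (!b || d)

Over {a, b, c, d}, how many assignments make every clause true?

There are 2^4 = 16 truth assignments over (a, b, c, d).
Check each against the 5 clauses (columns in the order a, b, c, d):
  F F F F  ✗ fails (a || c)
  F F F T  ✗ fails (a || c)
  F F T F  ✗ fails (!c || b)
  F F T T  ✗ fails (!c || b)
  F T F F  ✗ fails (a || c)
  F T F T  ✗ fails (a || c)
  F T T F  ✗ fails (!c || !b)
  F T T T  ✗ fails (!c || !b)
  T F F F  ✓ satisfies all
  T F F T  ✓ satisfies all
  T F T F  ✗ fails (!c || !a)
  T F T T  ✗ fails (!c || !a)
  T T F F  ✗ fails (!b || d)
  T T F T  ✓ satisfies all
  T T T F  ✗ fails (!c || !a)
  T T T T  ✗ fails (!c || !a)
3 of the 16 rows are models.

3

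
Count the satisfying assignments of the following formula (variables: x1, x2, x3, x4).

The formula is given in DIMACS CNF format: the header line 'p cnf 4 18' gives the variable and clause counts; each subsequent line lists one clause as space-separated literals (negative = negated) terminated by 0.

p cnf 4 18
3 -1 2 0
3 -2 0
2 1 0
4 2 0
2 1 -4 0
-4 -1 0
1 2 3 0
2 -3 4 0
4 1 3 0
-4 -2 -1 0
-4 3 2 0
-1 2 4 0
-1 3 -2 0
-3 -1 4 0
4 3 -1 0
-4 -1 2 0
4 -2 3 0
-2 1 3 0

2

There are 2^4 = 16 truth assignments over (x1, x2, x3, x4).
Split on x2. With x2 = True, the clauses containing x2 are satisfied and ¬x2 drops from the rest; 2 of the 2^3 = 8 assignments to the other variables satisfy what remains.
With x2 = False, by the same count on the reduced clause set, 0 assignments work.
Total: 2 + 0 = 2.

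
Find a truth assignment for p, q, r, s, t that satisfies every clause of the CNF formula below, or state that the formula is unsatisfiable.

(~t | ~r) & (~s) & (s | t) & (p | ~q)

From the singleton clause (~s), s = 0.
From the singleton clause (t), t = 1.
From the singleton clause (~r), r = 0.
Try p = 1.
No clause remains; q is free.

p ↦ 1; q ↦ 1; r ↦ 0; s ↦ 0; t ↦ 1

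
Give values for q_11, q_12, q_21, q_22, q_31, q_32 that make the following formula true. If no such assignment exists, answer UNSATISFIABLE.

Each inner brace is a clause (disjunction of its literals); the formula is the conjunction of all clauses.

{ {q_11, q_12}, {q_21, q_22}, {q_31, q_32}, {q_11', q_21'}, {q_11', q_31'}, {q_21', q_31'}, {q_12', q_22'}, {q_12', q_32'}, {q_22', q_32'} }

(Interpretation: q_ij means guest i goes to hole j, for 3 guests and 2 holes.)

UNSATISFIABLE

Branch on q_11: set q_11 = 1.
(q_21') alone gives q_21 = 0.
(q_22) alone gives q_22 = 1.
(q_31') alone gives q_31 = 0.
(q_32) alone gives q_32 = 1.
Now (q_32') is unsatisfied and unit — conflict.
That branch fails; take q_11 = 0 instead.
(q_12) alone gives q_12 = 1.
(q_22') alone gives q_22 = 0.
(q_21) alone gives q_21 = 1.
(q_31') alone gives q_31 = 0.
(q_32) alone gives q_32 = 1.
Now (q_32') is unsatisfied and unit — conflict.
Both values of q_11 lead to a conflict.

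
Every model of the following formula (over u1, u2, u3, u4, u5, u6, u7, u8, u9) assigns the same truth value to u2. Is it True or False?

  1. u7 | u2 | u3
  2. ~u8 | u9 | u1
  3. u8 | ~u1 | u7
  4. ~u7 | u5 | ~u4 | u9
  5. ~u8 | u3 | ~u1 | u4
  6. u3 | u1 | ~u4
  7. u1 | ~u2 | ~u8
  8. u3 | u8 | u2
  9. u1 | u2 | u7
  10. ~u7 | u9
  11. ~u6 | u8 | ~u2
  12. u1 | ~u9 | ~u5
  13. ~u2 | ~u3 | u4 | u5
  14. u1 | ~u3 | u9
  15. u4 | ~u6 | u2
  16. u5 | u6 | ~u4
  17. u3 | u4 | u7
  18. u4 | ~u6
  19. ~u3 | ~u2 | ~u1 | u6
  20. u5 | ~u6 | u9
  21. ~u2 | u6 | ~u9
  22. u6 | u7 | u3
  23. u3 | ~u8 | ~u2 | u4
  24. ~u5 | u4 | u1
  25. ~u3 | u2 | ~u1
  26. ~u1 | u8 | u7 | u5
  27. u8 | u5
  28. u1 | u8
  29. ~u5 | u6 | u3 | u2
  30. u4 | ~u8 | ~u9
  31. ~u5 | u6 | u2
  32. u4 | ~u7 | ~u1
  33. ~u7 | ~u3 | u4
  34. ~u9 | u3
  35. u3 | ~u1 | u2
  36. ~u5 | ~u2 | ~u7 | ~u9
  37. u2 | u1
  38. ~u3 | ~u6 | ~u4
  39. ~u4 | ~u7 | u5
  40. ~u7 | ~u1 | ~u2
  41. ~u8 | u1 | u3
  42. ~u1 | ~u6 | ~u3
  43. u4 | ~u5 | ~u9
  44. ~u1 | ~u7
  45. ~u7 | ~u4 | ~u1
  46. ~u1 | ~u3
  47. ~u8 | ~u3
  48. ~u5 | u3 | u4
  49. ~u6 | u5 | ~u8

Suppose u2 = 0.
Unit clause (u1) forces u1 = 1.
Unit clause (~u3) forces u3 = 0.
That conflicts with the unit clause (u3).
So every satisfying assignment has u2 = True.

True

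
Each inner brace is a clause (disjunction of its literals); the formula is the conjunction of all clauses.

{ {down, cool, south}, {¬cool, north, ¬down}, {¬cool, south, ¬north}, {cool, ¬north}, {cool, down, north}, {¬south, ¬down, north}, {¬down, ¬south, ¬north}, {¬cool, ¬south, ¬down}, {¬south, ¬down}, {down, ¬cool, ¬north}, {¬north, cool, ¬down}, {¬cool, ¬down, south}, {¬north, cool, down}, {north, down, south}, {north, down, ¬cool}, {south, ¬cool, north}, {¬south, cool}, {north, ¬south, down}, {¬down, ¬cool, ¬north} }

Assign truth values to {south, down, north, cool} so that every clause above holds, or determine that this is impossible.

south: False; down: True; north: False; cool: False

Branch on cool: set cool = False.
(¬north) alone gives north = False.
(down) alone gives down = True.
(¬south) alone gives south = False.
All clauses are satisfied.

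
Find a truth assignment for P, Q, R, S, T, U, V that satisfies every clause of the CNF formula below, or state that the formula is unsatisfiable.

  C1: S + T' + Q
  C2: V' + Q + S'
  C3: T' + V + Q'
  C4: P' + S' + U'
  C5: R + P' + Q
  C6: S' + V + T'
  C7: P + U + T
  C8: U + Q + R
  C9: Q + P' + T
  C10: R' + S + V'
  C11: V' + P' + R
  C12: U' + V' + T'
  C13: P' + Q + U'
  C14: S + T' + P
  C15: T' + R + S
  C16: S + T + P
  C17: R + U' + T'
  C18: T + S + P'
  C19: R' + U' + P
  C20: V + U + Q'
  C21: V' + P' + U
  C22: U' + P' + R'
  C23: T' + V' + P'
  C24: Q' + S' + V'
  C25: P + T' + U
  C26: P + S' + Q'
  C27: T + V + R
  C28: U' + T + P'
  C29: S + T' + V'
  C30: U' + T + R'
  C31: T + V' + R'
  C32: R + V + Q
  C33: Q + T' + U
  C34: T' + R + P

Branch on S: set S = 1.
Branch on V: set V = 0.
From the singleton clause (T'), T = 0.
From the singleton clause (R), R = 1.
From the singleton clause (U'), U = 0.
From the singleton clause (P), P = 1.
From the singleton clause (Q), Q = 1.
That conflicts with the unit clause (Q').
That branch fails; take V = 1 instead.
From the singleton clause (Q), Q = 1.
That conflicts with the unit clause (Q').
Either choice for V ends in contradiction.
That branch fails; take S = 0 instead.
Branch on T: set T = 0.
From the singleton clause (P), P = 1.
That conflicts with the unit clause (P').
That branch fails; take T = 1 instead.
From the singleton clause (Q), Q = 1.
From the singleton clause (V), V = 1.
That conflicts with the unit clause (V').
Either choice for T ends in contradiction.
Either choice for S ends in contradiction.

UNSATISFIABLE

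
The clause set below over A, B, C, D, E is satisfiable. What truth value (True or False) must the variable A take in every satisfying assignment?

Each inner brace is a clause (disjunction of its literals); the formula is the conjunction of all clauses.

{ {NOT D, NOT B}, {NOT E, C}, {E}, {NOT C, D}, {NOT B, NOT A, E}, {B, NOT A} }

False

Suppose A = true.
(E) alone gives E = true.
(C) alone gives C = true.
(D) alone gives D = true.
(NOT B) alone gives B = false.
But (B) is also a unit clause — contradiction.
So every satisfying assignment has A = False.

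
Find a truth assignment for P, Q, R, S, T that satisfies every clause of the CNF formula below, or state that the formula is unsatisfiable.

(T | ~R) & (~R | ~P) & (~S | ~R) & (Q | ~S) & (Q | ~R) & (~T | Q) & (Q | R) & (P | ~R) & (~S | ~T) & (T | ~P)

Branch on T: set T = 1.
From the singleton clause (Q), Q = 1.
From the singleton clause (~S), S = 0.
Branch on R: set R = 0.
Every clause is now satisfied; P is unconstrained.

P ↦ 0, Q ↦ 1, R ↦ 0, S ↦ 0, T ↦ 1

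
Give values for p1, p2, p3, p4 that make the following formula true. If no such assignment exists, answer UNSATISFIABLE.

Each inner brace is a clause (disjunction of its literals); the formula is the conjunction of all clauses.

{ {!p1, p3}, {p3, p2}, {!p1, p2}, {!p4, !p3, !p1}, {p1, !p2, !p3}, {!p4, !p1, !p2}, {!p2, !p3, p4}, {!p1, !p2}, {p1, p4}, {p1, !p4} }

Case p1 = false:
Unit clause (p4) forces p4 = true.
Now (!p4) is unsatisfied and unit — conflict.
That branch fails; take p1 = true instead.
Unit clause (p3) forces p3 = true.
Unit clause (p2) forces p2 = true.
Now (!p2) is unsatisfied and unit — conflict.
Both values of p1 lead to a conflict.

UNSATISFIABLE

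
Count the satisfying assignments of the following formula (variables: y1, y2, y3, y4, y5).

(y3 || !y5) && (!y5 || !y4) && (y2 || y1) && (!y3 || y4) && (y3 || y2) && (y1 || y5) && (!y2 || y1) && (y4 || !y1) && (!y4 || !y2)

There are 2^5 = 32 truth assignments over (y1, y2, y3, y4, y5).
Split on y1. With y1 = true, the clauses containing y1 are satisfied and !y1 drops from the rest; 1 of the 2^4 = 16 assignments to the other variables satisfy what remains.
With y1 = false, by the same count on the reduced clause set, 0 assignments work.
Total: 1 + 0 = 1.

1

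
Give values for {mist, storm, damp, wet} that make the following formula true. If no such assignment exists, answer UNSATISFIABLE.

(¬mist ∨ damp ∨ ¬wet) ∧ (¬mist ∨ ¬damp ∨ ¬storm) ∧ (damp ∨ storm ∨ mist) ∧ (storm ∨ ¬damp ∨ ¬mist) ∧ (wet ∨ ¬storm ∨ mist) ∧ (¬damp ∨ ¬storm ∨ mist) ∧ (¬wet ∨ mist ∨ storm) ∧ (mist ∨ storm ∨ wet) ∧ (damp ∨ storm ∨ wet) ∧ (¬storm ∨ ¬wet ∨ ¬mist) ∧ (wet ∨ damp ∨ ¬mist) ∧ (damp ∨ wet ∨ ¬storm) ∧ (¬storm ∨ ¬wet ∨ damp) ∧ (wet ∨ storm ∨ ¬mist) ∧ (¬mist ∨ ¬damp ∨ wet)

Suppose mist = False.
Suppose damp = True.
From the singleton clause (¬storm), storm = False.
From the singleton clause (¬wet), wet = False.
But (wet) is also a unit clause — contradiction.
So damp must be the other value — set damp = False.
From the singleton clause (storm), storm = True.
From the singleton clause (wet), wet = True.
But (¬wet) is also a unit clause — contradiction.
Either choice for damp ends in contradiction.
So mist must be the other value — set mist = True.
Suppose damp = True.
From the singleton clause (¬storm), storm = False.
But (storm) is also a unit clause — contradiction.
So damp must be the other value — set damp = False.
From the singleton clause (¬wet), wet = False.
But (wet) is also a unit clause — contradiction.
Either choice for damp ends in contradiction.
Either choice for mist ends in contradiction.

UNSATISFIABLE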